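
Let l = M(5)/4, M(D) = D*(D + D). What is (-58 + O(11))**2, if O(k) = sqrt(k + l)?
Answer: (116 - sqrt(94))**2/4 ≈ 2825.2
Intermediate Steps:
M(D) = 2*D**2 (M(D) = D*(2*D) = 2*D**2)
l = 25/2 (l = (2*5**2)/4 = (2*25)*(1/4) = 50*(1/4) = 25/2 ≈ 12.500)
O(k) = sqrt(25/2 + k) (O(k) = sqrt(k + 25/2) = sqrt(25/2 + k))
(-58 + O(11))**2 = (-58 + sqrt(50 + 4*11)/2)**2 = (-58 + sqrt(50 + 44)/2)**2 = (-58 + sqrt(94)/2)**2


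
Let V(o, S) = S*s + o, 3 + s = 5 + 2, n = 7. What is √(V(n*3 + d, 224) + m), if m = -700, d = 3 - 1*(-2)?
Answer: √222 ≈ 14.900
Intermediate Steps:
d = 5 (d = 3 + 2 = 5)
s = 4 (s = -3 + (5 + 2) = -3 + 7 = 4)
V(o, S) = o + 4*S (V(o, S) = S*4 + o = 4*S + o = o + 4*S)
√(V(n*3 + d, 224) + m) = √(((7*3 + 5) + 4*224) - 700) = √(((21 + 5) + 896) - 700) = √((26 + 896) - 700) = √(922 - 700) = √222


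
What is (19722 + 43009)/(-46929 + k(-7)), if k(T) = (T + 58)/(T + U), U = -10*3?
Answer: -2321047/1736424 ≈ -1.3367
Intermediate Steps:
U = -30
k(T) = (58 + T)/(-30 + T) (k(T) = (T + 58)/(T - 30) = (58 + T)/(-30 + T))
(19722 + 43009)/(-46929 + k(-7)) = (19722 + 43009)/(-46929 + (58 - 7)/(-30 - 7)) = 62731/(-46929 + 51/(-37)) = 62731/(-46929 - 1/37*51) = 62731/(-46929 - 51/37) = 62731/(-1736424/37) = 62731*(-37/1736424) = -2321047/1736424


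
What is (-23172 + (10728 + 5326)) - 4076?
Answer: -11194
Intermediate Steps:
(-23172 + (10728 + 5326)) - 4076 = (-23172 + 16054) - 4076 = -7118 - 4076 = -11194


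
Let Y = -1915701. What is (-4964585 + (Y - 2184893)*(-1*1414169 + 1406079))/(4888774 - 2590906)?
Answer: 33168840875/2297868 ≈ 14435.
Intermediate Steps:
(-4964585 + (Y - 2184893)*(-1*1414169 + 1406079))/(4888774 - 2590906) = (-4964585 + (-1915701 - 2184893)*(-1*1414169 + 1406079))/(4888774 - 2590906) = (-4964585 - 4100594*(-1414169 + 1406079))/2297868 = (-4964585 - 4100594*(-8090))*(1/2297868) = (-4964585 + 33173805460)*(1/2297868) = 33168840875*(1/2297868) = 33168840875/2297868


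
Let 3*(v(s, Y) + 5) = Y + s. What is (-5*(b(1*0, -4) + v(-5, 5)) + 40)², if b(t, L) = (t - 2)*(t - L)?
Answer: 11025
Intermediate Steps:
b(t, L) = (-2 + t)*(t - L)
v(s, Y) = -5 + Y/3 + s/3 (v(s, Y) = -5 + (Y + s)/3 = -5 + (Y/3 + s/3) = -5 + Y/3 + s/3)
(-5*(b(1*0, -4) + v(-5, 5)) + 40)² = (-5*(((1*0)² - 2*0 + 2*(-4) - 1*(-4)*1*0) + (-5 + (⅓)*5 + (⅓)*(-5))) + 40)² = (-5*((0² - 2*0 - 8 - 1*(-4)*0) + (-5 + 5/3 - 5/3)) + 40)² = (-5*((0 + 0 - 8 + 0) - 5) + 40)² = (-5*(-8 - 5) + 40)² = (-5*(-13) + 40)² = (65 + 40)² = 105² = 11025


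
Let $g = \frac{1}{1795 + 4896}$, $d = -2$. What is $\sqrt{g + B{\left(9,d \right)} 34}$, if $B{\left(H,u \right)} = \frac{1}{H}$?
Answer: $\frac{\sqrt{1522222573}}{20073} \approx 1.9437$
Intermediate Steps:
$g = \frac{1}{6691} \approx 0.00014945$
$\sqrt{g + B{\left(9,d \right)} 34} = \sqrt{\frac{1}{6691} + \frac{1}{9} \cdot 34} = \sqrt{\frac{1}{6691} + \frac{34}{9}} = \sqrt{\frac{227503}{60219}} = \frac{\sqrt{1522222573}}{20073}$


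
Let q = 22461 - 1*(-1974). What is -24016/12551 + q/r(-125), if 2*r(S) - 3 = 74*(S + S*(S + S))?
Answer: -6077950742/3212014267 ≈ -1.8923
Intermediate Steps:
q = 24435 (q = 22461 + 1974 = 24435)
r(S) = 3/2 + 37*S + 74*S² (r(S) = 3/2 + (74*(S + S*(S + S)))/2 = 3/2 + (74*(S + S*(2*S)))/2 = 3/2 + (74*(S + 2*S²))/2 = 3/2 + (74*S + 148*S²)/2 = 3/2 + (37*S + 74*S²) = 3/2 + 37*S + 74*S²)
-24016/12551 + q/r(-125) = -24016/12551 + 24435/(3/2 + 37*(-125) + 74*(-125)²) = -24016*1/12551 + 24435/(3/2 - 4625 + 74*15625) = -24016/12551 + 24435/(3/2 - 4625 + 1156250) = -24016/12551 + 24435/(2303253/2) = -24016/12551 + 24435*(2/2303253) = -24016/12551 + 5430/255917 = -6077950742/3212014267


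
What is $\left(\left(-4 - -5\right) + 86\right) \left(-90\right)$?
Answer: $-7830$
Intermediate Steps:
$\left(\left(-4 - -5\right) + 86\right) \left(-90\right) = \left(\left(-4 + 5\right) + 86\right) \left(-90\right) = \left(1 + 86\right) \left(-90\right) = 87 \left(-90\right) = -7830$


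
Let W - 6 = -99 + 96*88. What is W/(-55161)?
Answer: -2785/18387 ≈ -0.15147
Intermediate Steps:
W = 8355 (W = 6 + (-99 + 96*88) = 6 + (-99 + 8448) = 6 + 8349 = 8355)
W/(-55161) = 8355/(-55161) = 8355*(-1/55161) = -2785/18387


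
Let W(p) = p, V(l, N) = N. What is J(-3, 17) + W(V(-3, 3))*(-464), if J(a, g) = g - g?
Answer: -1392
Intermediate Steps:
J(a, g) = 0
J(-3, 17) + W(V(-3, 3))*(-464) = 0 + 3*(-464) = 0 - 1392 = -1392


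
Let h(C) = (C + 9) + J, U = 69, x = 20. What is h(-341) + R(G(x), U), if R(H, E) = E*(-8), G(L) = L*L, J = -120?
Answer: -1004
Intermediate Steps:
G(L) = L**2
h(C) = -111 + C (h(C) = (C + 9) - 120 = (9 + C) - 120 = -111 + C)
R(H, E) = -8*E
h(-341) + R(G(x), U) = (-111 - 341) - 8*69 = -452 - 552 = -1004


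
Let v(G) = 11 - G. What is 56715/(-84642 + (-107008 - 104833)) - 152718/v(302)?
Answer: 15087262243/28758851 ≈ 524.61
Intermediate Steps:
56715/(-84642 + (-107008 - 104833)) - 152718/v(302) = 56715/(-84642 + (-107008 - 104833)) - 152718/(11 - 1*302) = 56715/(-84642 - 211841) - 152718/(11 - 302) = 56715/(-296483) - 152718/(-291) = 56715*(-1/296483) - 152718*(-1/291) = -56715/296483 + 50906/97 = 15087262243/28758851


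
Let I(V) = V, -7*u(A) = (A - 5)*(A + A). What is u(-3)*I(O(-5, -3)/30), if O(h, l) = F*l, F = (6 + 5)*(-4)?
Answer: -1056/35 ≈ -30.171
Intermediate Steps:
u(A) = -2*A*(-5 + A)/7 (u(A) = -(A - 5)*(A + A)/7 = -(-5 + A)*2*A/7 = -2*A*(-5 + A)/7)
F = -44 (F = 11*(-4) = -44)
O(h, l) = -44*l
u(-3)*I(O(-5, -3)/30) = ((2/7)*(-3)*(5 - 1*(-3)))*(-44*(-3)/30) = ((2/7)*(-3)*(5 + 3))*(132*(1/30)) = ((2/7)*(-3)*8)*(22/5) = -48/7*22/5 = -1056/35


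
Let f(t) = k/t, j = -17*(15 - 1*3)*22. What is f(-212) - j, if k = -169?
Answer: 951625/212 ≈ 4488.8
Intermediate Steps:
j = -4488 (j = -17*(15 - 3)*22 = -17*12*22 = -204*22 = -4488)
f(t) = -169/t
f(-212) - j = -169/(-212) - 1*(-4488) = -169*(-1/212) + 4488 = 169/212 + 4488 = 951625/212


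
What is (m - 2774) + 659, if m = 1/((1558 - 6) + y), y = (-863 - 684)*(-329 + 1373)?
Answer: -3412586341/1613516 ≈ -2115.0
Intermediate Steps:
y = -1615068 (y = -1547*1044 = -1615068)
m = -1/1613516 (m = 1/((1558 - 6) - 1615068) = 1/(1552 - 1615068) = 1/(-1613516) = -1/1613516 ≈ -6.1976e-7)
(m - 2774) + 659 = (-1/1613516 - 2774) + 659 = -4475893385/1613516 + 659 = -3412586341/1613516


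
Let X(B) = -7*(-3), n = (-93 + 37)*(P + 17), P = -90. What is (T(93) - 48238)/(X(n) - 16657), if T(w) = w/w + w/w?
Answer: 12059/4159 ≈ 2.8995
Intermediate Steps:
n = 4088 (n = (-93 + 37)*(-90 + 17) = -56*(-73) = 4088)
X(B) = 21
T(w) = 2 (T(w) = 1 + 1 = 2)
(T(93) - 48238)/(X(n) - 16657) = (2 - 48238)/(21 - 16657) = -48236/(-16636) = -48236*(-1/16636) = 12059/4159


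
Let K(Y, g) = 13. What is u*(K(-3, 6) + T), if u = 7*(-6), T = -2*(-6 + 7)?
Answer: -462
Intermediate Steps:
T = -2 (T = -2*1 = -2)
u = -42
u*(K(-3, 6) + T) = -42*(13 - 2) = -42*11 = -462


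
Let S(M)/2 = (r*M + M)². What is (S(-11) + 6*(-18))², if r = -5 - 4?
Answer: 236544400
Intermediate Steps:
r = -9
S(M) = 128*M² (S(M) = 2*(-9*M + M)² = 2*(-8*M)² = 2*(64*M²) = 128*M²)
(S(-11) + 6*(-18))² = (128*(-11)² + 6*(-18))² = (128*121 - 108)² = (15488 - 108)² = 15380² = 236544400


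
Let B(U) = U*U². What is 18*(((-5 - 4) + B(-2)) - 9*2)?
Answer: -630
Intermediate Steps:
B(U) = U³
18*(((-5 - 4) + B(-2)) - 9*2) = 18*(((-5 - 4) + (-2)³) - 9*2) = 18*((-9 - 8) - 18) = 18*(-17 - 18) = 18*(-35) = -630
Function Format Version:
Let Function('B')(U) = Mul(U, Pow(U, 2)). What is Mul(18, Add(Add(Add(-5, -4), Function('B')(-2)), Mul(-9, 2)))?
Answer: -630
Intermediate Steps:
Function('B')(U) = Pow(U, 3)
Mul(18, Add(Add(Add(-5, -4), Function('B')(-2)), Mul(-9, 2))) = Mul(18, Add(Add(Add(-5, -4), Pow(-2, 3)), Mul(-9, 2))) = Mul(18, Add(Add(-9, -8), -18)) = Mul(18, Add(-17, -18)) = Mul(18, -35) = -630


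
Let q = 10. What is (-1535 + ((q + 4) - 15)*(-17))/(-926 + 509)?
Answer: 506/139 ≈ 3.6403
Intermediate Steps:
(-1535 + ((q + 4) - 15)*(-17))/(-926 + 509) = (-1535 + ((10 + 4) - 15)*(-17))/(-926 + 509) = (-1535 + (14 - 15)*(-17))/(-417) = (-1535 - 1*(-17))*(-1/417) = (-1535 + 17)*(-1/417) = -1518*(-1/417) = 506/139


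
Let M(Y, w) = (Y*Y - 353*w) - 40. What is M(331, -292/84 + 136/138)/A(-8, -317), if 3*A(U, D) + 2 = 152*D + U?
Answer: -26661651/3879617 ≈ -6.8722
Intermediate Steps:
A(U, D) = -⅔ + U/3 + 152*D/3 (A(U, D) = -⅔ + (152*D + U)/3 = -⅔ + (U + 152*D)/3 = -⅔ + (U/3 + 152*D/3) = -⅔ + U/3 + 152*D/3)
M(Y, w) = -40 + Y² - 353*w (M(Y, w) = (Y² - 353*w) - 40 = -40 + Y² - 353*w)
M(331, -292/84 + 136/138)/A(-8, -317) = (-40 + 331² - 353*(-292/84 + 136/138))/(-⅔ + (⅓)*(-8) + (152/3)*(-317)) = (-40 + 109561 - 353*(-292*1/84 + 136*(1/138)))/(-⅔ - 8/3 - 48184/3) = (-40 + 109561 - 353*(-73/21 + 68/69))/(-48194/3) = (-40 + 109561 - 353*(-401/161))*(-3/48194) = (-40 + 109561 + 141553/161)*(-3/48194) = (17774434/161)*(-3/48194) = -26661651/3879617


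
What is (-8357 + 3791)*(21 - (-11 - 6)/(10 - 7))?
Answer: -121760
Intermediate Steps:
(-8357 + 3791)*(21 - (-11 - 6)/(10 - 7)) = -4566*(21 - (-17)/3) = -4566*(21 - 1*(-17/3)) = -4566*(21 + 17/3) = -4566*80/3 = -121760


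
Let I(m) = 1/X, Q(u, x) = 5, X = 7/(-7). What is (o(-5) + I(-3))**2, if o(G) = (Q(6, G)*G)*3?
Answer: 5776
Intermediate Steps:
X = -1 (X = 7*(-1/7) = -1)
o(G) = 15*G (o(G) = (5*G)*3 = 15*G)
I(m) = -1 (I(m) = 1/(-1) = -1)
(o(-5) + I(-3))**2 = (15*(-5) - 1)**2 = (-75 - 1)**2 = (-76)**2 = 5776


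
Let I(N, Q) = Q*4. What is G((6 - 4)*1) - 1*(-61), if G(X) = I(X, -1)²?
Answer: 77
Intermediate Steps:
I(N, Q) = 4*Q
G(X) = 16 (G(X) = (4*(-1))² = (-4)² = 16)
G((6 - 4)*1) - 1*(-61) = 16 - 1*(-61) = 16 + 61 = 77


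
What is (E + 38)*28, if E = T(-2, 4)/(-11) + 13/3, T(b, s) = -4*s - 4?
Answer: 40796/33 ≈ 1236.2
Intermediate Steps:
T(b, s) = -4 - 4*s
E = 203/33 (E = (-4 - 4*4)/(-11) + 13/3 = (-4 - 16)*(-1/11) + 13*(⅓) = -20*(-1/11) + 13/3 = 20/11 + 13/3 = 203/33 ≈ 6.1515)
(E + 38)*28 = (203/33 + 38)*28 = (1457/33)*28 = 40796/33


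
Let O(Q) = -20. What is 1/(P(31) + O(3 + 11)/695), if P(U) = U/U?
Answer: 139/135 ≈ 1.0296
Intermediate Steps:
P(U) = 1
1/(P(31) + O(3 + 11)/695) = 1/(1 - 20/695) = 1/(1 - 20*1/695) = 1/(1 - 4/139) = 1/(135/139) = 139/135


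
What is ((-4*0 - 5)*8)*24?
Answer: -960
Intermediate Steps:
((-4*0 - 5)*8)*24 = ((0 - 5)*8)*24 = -5*8*24 = -40*24 = -960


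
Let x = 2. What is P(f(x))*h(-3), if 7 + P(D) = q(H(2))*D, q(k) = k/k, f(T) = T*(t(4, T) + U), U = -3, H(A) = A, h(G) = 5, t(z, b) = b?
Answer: -45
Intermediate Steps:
f(T) = T*(-3 + T) (f(T) = T*(T - 3) = T*(-3 + T))
q(k) = 1
P(D) = -7 + D (P(D) = -7 + 1*D = -7 + D)
P(f(x))*h(-3) = (-7 + 2*(-3 + 2))*5 = (-7 + 2*(-1))*5 = (-7 - 2)*5 = -9*5 = -45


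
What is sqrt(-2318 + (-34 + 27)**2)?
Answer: I*sqrt(2269) ≈ 47.634*I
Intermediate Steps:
sqrt(-2318 + (-34 + 27)**2) = sqrt(-2318 + (-7)**2) = sqrt(-2318 + 49) = sqrt(-2269) = I*sqrt(2269)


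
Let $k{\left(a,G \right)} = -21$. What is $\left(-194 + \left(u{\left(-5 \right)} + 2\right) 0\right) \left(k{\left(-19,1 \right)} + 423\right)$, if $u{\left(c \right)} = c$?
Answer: $-77988$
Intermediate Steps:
$\left(-194 + \left(u{\left(-5 \right)} + 2\right) 0\right) \left(k{\left(-19,1 \right)} + 423\right) = \left(-194 + \left(-5 + 2\right) 0\right) \left(-21 + 423\right) = \left(-194 - 0\right) 402 = \left(-194 + 0\right) 402 = \left(-194\right) 402 = -77988$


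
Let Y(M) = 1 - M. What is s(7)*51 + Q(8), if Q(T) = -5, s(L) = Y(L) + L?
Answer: 46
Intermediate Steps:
s(L) = 1 (s(L) = (1 - L) + L = 1)
s(7)*51 + Q(8) = 1*51 - 5 = 51 - 5 = 46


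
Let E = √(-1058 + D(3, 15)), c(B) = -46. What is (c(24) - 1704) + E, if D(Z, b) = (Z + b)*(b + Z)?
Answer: -1750 + I*√734 ≈ -1750.0 + 27.092*I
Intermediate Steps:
D(Z, b) = (Z + b)² (D(Z, b) = (Z + b)*(Z + b) = (Z + b)²)
E = I*√734 (E = √(-1058 + (3 + 15)²) = √(-1058 + 18²) = √(-1058 + 324) = √(-734) = I*√734 ≈ 27.092*I)
(c(24) - 1704) + E = (-46 - 1704) + I*√734 = -1750 + I*√734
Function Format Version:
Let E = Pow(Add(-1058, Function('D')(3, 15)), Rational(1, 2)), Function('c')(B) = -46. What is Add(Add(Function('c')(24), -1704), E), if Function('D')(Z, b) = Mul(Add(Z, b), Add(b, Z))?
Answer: Add(-1750, Mul(I, Pow(734, Rational(1, 2)))) ≈ Add(-1750.0, Mul(27.092, I))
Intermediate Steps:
Function('D')(Z, b) = Pow(Add(Z, b), 2) (Function('D')(Z, b) = Mul(Add(Z, b), Add(Z, b)) = Pow(Add(Z, b), 2))
E = Mul(I, Pow(734, Rational(1, 2))) (E = Pow(Add(-1058, Pow(Add(3, 15), 2)), Rational(1, 2)) = Pow(Add(-1058, Pow(18, 2)), Rational(1, 2)) = Pow(Add(-1058, 324), Rational(1, 2)) = Pow(-734, Rational(1, 2)) = Mul(I, Pow(734, Rational(1, 2))) ≈ Mul(27.092, I))
Add(Add(Function('c')(24), -1704), E) = Add(Add(-46, -1704), Mul(I, Pow(734, Rational(1, 2)))) = Add(-1750, Mul(I, Pow(734, Rational(1, 2))))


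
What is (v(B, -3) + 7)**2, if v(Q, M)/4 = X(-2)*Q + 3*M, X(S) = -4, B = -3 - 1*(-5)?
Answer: 3721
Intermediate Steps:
B = 2 (B = -3 + 5 = 2)
v(Q, M) = -16*Q + 12*M (v(Q, M) = 4*(-4*Q + 3*M) = -16*Q + 12*M)
(v(B, -3) + 7)**2 = ((-16*2 + 12*(-3)) + 7)**2 = ((-32 - 36) + 7)**2 = (-68 + 7)**2 = (-61)**2 = 3721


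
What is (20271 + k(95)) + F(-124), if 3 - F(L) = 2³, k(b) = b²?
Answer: 29291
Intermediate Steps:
F(L) = -5 (F(L) = 3 - 1*2³ = 3 - 1*8 = 3 - 8 = -5)
(20271 + k(95)) + F(-124) = (20271 + 95²) - 5 = (20271 + 9025) - 5 = 29296 - 5 = 29291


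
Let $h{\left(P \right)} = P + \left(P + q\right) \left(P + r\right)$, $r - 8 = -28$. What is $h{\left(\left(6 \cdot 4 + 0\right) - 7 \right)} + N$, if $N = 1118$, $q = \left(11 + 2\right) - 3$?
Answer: $1054$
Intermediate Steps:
$r = -20$ ($r = 8 - 28 = -20$)
$q = 10$ ($q = 13 - 3 = 10$)
$h{\left(P \right)} = P + \left(-20 + P\right) \left(10 + P\right)$ ($h{\left(P \right)} = P + \left(P + 10\right) \left(P - 20\right) = P + \left(10 + P\right) \left(-20 + P\right) = P + \left(-20 + P\right) \left(10 + P\right)$)
$h{\left(\left(6 \cdot 4 + 0\right) - 7 \right)} + N = \left(-200 + \left(\left(6 \cdot 4 + 0\right) - 7\right)^{2} - 9 \left(\left(6 \cdot 4 + 0\right) - 7\right)\right) + 1118 = \left(-200 + \left(\left(24 + 0\right) - 7\right)^{2} - 9 \left(\left(24 + 0\right) - 7\right)\right) + 1118 = \left(-200 + \left(24 - 7\right)^{2} - 9 \left(24 - 7\right)\right) + 1118 = \left(-200 + 17^{2} - 153\right) + 1118 = \left(-200 + 289 - 153\right) + 1118 = -64 + 1118 = 1054$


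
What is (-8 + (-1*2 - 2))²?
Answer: 144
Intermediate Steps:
(-8 + (-1*2 - 2))² = (-8 + (-2 - 2))² = (-8 - 4)² = (-12)² = 144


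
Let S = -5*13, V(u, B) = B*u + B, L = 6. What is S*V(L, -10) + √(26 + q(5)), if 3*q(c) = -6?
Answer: 4550 + 2*√6 ≈ 4554.9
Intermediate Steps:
q(c) = -2 (q(c) = (⅓)*(-6) = -2)
V(u, B) = B + B*u
S = -65
S*V(L, -10) + √(26 + q(5)) = -(-650)*(1 + 6) + √(26 - 2) = -(-650)*7 + √24 = -65*(-70) + 2*√6 = 4550 + 2*√6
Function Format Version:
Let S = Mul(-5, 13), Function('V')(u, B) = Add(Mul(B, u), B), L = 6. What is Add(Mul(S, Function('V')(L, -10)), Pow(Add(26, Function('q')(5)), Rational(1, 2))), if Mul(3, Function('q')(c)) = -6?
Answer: Add(4550, Mul(2, Pow(6, Rational(1, 2)))) ≈ 4554.9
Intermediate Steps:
Function('q')(c) = -2 (Function('q')(c) = Mul(Rational(1, 3), -6) = -2)
Function('V')(u, B) = Add(B, Mul(B, u))
S = -65
Add(Mul(S, Function('V')(L, -10)), Pow(Add(26, Function('q')(5)), Rational(1, 2))) = Add(Mul(-65, Mul(-10, Add(1, 6))), Pow(Add(26, -2), Rational(1, 2))) = Add(Mul(-65, Mul(-10, 7)), Pow(24, Rational(1, 2))) = Add(Mul(-65, -70), Mul(2, Pow(6, Rational(1, 2)))) = Add(4550, Mul(2, Pow(6, Rational(1, 2))))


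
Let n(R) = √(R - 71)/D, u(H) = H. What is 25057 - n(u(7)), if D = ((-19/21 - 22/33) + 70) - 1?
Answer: 25057 - 7*I/59 ≈ 25057.0 - 0.11864*I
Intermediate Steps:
D = 472/7 (D = ((-19*1/21 - 22*1/33) + 70) - 1 = ((-19/21 - ⅔) + 70) - 1 = (-11/7 + 70) - 1 = 479/7 - 1 = 472/7 ≈ 67.429)
n(R) = 7*√(-71 + R)/472 (n(R) = √(R - 71)/(472/7) = √(-71 + R)*(7/472) = 7*√(-71 + R)/472)
25057 - n(u(7)) = 25057 - 7*√(-71 + 7)/472 = 25057 - 7*√(-64)/472 = 25057 - 7*8*I/472 = 25057 - 7*I/59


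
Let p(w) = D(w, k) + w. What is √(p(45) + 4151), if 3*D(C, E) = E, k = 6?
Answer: √4198 ≈ 64.792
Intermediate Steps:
D(C, E) = E/3
p(w) = 2 + w (p(w) = (⅓)*6 + w = 2 + w)
√(p(45) + 4151) = √((2 + 45) + 4151) = √(47 + 4151) = √4198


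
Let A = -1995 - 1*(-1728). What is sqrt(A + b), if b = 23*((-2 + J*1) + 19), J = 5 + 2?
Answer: sqrt(285) ≈ 16.882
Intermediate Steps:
J = 7
A = -267 (A = -1995 + 1728 = -267)
b = 552 (b = 23*((-2 + 7*1) + 19) = 23*((-2 + 7) + 19) = 23*(5 + 19) = 23*24 = 552)
sqrt(A + b) = sqrt(-267 + 552) = sqrt(285)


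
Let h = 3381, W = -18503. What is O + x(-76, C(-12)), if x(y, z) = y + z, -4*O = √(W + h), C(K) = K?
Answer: -88 - I*√15122/4 ≈ -88.0 - 30.743*I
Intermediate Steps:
O = -I*√15122/4 (O = -√(-18503 + 3381)/4 = -I*√15122/4 ≈ -30.743*I)
O + x(-76, C(-12)) = -I*√15122/4 + (-76 - 12) = -I*√15122/4 - 88 = -88 - I*√15122/4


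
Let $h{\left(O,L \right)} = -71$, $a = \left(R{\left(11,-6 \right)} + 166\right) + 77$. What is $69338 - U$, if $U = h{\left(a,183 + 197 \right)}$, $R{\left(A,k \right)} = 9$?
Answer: $69409$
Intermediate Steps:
$a = 252$ ($a = \left(9 + 166\right) + 77 = 175 + 77 = 252$)
$U = -71$
$69338 - U = 69338 - -71 = 69338 + 71 = 69409$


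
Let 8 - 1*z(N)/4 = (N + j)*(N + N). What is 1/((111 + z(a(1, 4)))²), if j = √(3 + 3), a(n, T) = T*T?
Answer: 1242443/4155330259947 - 162560*√6/4155330259947 ≈ 2.0317e-7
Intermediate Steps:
a(n, T) = T²
j = √6 ≈ 2.4495
z(N) = 32 - 8*N*(N + √6) (z(N) = 32 - 4*(N + √6)*(N + N) = 32 - 4*(N + √6)*2*N = 32 - 8*N*(N + √6))
1/((111 + z(a(1, 4)))²) = 1/((111 + (32 - 8*(4²)² - 8*4²*√6))²) = 1/((111 + (32 - 8*16² - 8*16*√6))²) = 1/((111 + (32 - 8*256 - 128*√6))²) = 1/((111 + (32 - 2048 - 128*√6))²) = 1/((111 + (-2016 - 128*√6))²) = 1/((-1905 - 128*√6)²) = (-1905 - 128*√6)⁻²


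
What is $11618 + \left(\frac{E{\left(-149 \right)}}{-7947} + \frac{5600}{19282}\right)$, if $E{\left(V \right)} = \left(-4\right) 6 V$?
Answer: $\frac{296708131690}{25539009} \approx 11618.0$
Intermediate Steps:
$E{\left(V \right)} = - 24 V$
$11618 + \left(\frac{E{\left(-149 \right)}}{-7947} + \frac{5600}{19282}\right) = 11618 + \left(\frac{\left(-24\right) \left(-149\right)}{-7947} + \frac{5600}{19282}\right) = 11618 + \left(3576 \left(- \frac{1}{7947}\right) + 5600 \cdot \frac{1}{19282}\right) = 11618 + \left(- \frac{1192}{2649} + \frac{2800}{9641}\right) = 11618 - \frac{4074872}{25539009} = \frac{296708131690}{25539009}$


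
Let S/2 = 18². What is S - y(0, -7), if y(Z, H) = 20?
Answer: 628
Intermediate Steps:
S = 648 (S = 2*18² = 2*324 = 648)
S - y(0, -7) = 648 - 1*20 = 648 - 20 = 628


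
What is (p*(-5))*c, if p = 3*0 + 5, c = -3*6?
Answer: 450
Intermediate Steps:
c = -18
p = 5 (p = 0 + 5 = 5)
(p*(-5))*c = (5*(-5))*(-18) = -25*(-18) = 450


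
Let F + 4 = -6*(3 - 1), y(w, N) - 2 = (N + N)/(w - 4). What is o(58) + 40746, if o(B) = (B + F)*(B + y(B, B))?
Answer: 390206/9 ≈ 43356.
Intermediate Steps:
y(w, N) = 2 + 2*N/(-4 + w) (y(w, N) = 2 + (N + N)/(w - 4) = 2 + (2*N)/(-4 + w) = 2 + 2*N/(-4 + w))
F = -16 (F = -4 - 6*(3 - 1) = -4 - 6*2 = -4 - 12 = -16)
o(B) = (-16 + B)*(B + 2*(-4 + 2*B)/(-4 + B)) (o(B) = (B - 16)*(B + 2*(-4 + B + B)/(-4 + B)) = (-16 + B)*(B + 2*(-4 + 2*B)/(-4 + B)))
o(58) + 40746 = (128 + 58³ - 16*58² - 8*58)/(-4 + 58) + 40746 = (128 + 195112 - 16*3364 - 464)/54 + 40746 = (128 + 195112 - 53824 - 464)/54 + 40746 = (1/54)*140952 + 40746 = 23492/9 + 40746 = 390206/9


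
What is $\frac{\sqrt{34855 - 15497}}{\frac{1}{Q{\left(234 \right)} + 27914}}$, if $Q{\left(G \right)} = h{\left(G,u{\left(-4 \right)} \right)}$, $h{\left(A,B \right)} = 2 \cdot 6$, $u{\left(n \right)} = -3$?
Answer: $27926 \sqrt{19358} \approx 3.8854 \cdot 10^{6}$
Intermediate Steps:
$h{\left(A,B \right)} = 12$
$Q{\left(G \right)} = 12$
$\frac{\sqrt{34855 - 15497}}{\frac{1}{Q{\left(234 \right)} + 27914}} = \frac{\sqrt{34855 - 15497}}{\frac{1}{12 + 27914}} = \frac{\sqrt{19358}}{\frac{1}{27926}} = \sqrt{19358} \frac{1}{\frac{1}{27926}} = \sqrt{19358} \cdot 27926 = 27926 \sqrt{19358}$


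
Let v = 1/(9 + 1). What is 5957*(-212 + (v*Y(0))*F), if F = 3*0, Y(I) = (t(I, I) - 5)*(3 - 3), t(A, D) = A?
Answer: -1262884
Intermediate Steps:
Y(I) = 0 (Y(I) = (I - 5)*(3 - 3) = (-5 + I)*0 = 0)
F = 0
v = ⅒ (v = 1/10 = ⅒ ≈ 0.10000)
5957*(-212 + (v*Y(0))*F) = 5957*(-212 + ((⅒)*0)*0) = 5957*(-212 + 0*0) = 5957*(-212 + 0) = 5957*(-212) = -1262884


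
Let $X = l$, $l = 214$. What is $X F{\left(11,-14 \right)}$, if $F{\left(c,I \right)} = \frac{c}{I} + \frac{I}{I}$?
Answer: $\frac{321}{7} \approx 45.857$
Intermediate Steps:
$F{\left(c,I \right)} = 1 + \frac{c}{I}$ ($F{\left(c,I \right)} = \frac{c}{I} + 1 = 1 + \frac{c}{I}$)
$X = 214$
$X F{\left(11,-14 \right)} = 214 \frac{-14 + 11}{-14} = 214 \left(\left(- \frac{1}{14}\right) \left(-3\right)\right) = 214 \cdot \frac{3}{14} = \frac{321}{7}$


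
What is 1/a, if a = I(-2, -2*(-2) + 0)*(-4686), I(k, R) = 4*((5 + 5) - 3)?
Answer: -1/131208 ≈ -7.6215e-6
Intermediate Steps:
I(k, R) = 28 (I(k, R) = 4*(10 - 3) = 4*7 = 28)
a = -131208 (a = 28*(-4686) = -131208)
1/a = 1/(-131208) = -1/131208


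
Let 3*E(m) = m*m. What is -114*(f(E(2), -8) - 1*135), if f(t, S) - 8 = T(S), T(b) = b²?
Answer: 7182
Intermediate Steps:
E(m) = m²/3 (E(m) = (m*m)/3 = m²/3)
f(t, S) = 8 + S²
-114*(f(E(2), -8) - 1*135) = -114*((8 + (-8)²) - 1*135) = -114*((8 + 64) - 135) = -114*(72 - 135) = -114*(-63) = 7182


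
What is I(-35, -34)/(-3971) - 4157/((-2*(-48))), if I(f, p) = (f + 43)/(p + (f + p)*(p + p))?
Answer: -38445844447/887852064 ≈ -43.302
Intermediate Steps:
I(f, p) = (43 + f)/(p + 2*p*(f + p)) (I(f, p) = (43 + f)/(p + (f + p)*(2*p)) = (43 + f)/(p + 2*p*(f + p)))
I(-35, -34)/(-3971) - 4157/((-2*(-48))) = ((43 - 35)/((-34)*(1 + 2*(-35) + 2*(-34))))/(-3971) - 4157/((-2*(-48))) = -1/34*8/(1 - 70 - 68)*(-1/3971) - 4157/96 = -1/34*8/(-137)*(-1/3971) - 4157*1/96 = -1/34*(-1/137)*8*(-1/3971) - 4157/96 = (4/2329)*(-1/3971) - 4157/96 = -4/9248459 - 4157/96 = -38445844447/887852064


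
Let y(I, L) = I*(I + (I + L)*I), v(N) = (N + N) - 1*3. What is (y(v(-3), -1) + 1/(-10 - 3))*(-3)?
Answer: 28434/13 ≈ 2187.2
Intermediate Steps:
v(N) = -3 + 2*N (v(N) = 2*N - 3 = -3 + 2*N)
y(I, L) = I*(I + I*(I + L))
(y(v(-3), -1) + 1/(-10 - 3))*(-3) = ((-3 + 2*(-3))**2*(1 + (-3 + 2*(-3)) - 1) + 1/(-10 - 3))*(-3) = ((-3 - 6)**2*(1 + (-3 - 6) - 1) + 1/(-13))*(-3) = ((-9)**2*(1 - 9 - 1) - 1/13)*(-3) = (81*(-9) - 1/13)*(-3) = (-729 - 1/13)*(-3) = -9478/13*(-3) = 28434/13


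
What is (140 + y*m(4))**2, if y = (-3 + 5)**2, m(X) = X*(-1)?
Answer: 15376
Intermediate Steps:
m(X) = -X
y = 4 (y = 2**2 = 4)
(140 + y*m(4))**2 = (140 + 4*(-1*4))**2 = (140 + 4*(-4))**2 = (140 - 16)**2 = 124**2 = 15376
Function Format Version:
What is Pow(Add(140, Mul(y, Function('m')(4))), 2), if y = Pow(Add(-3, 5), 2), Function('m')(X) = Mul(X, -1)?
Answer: 15376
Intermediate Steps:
Function('m')(X) = Mul(-1, X)
y = 4 (y = Pow(2, 2) = 4)
Pow(Add(140, Mul(y, Function('m')(4))), 2) = Pow(Add(140, Mul(4, Mul(-1, 4))), 2) = Pow(Add(140, Mul(4, -4)), 2) = Pow(Add(140, -16), 2) = Pow(124, 2) = 15376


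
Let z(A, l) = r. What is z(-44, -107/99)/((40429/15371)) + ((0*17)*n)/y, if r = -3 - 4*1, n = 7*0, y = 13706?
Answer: -107597/40429 ≈ -2.6614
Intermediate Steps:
n = 0
r = -7 (r = -3 - 4 = -7)
z(A, l) = -7
z(-44, -107/99)/((40429/15371)) + ((0*17)*n)/y = -7/(40429/15371) + ((0*17)*0)/13706 = -7/(40429*(1/15371)) + (0*0)*(1/13706) = -7/40429/15371 + 0*(1/13706) = -7*15371/40429 + 0 = -107597/40429 + 0 = -107597/40429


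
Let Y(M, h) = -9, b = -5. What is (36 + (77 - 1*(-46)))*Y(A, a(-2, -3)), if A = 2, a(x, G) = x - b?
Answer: -1431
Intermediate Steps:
a(x, G) = 5 + x (a(x, G) = x - 1*(-5) = x + 5 = 5 + x)
(36 + (77 - 1*(-46)))*Y(A, a(-2, -3)) = (36 + (77 - 1*(-46)))*(-9) = (36 + (77 + 46))*(-9) = (36 + 123)*(-9) = 159*(-9) = -1431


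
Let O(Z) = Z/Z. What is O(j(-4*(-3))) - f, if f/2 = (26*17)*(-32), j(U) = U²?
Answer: 28289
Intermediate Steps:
O(Z) = 1
f = -28288 (f = 2*((26*17)*(-32)) = 2*(442*(-32)) = 2*(-14144) = -28288)
O(j(-4*(-3))) - f = 1 - 1*(-28288) = 1 + 28288 = 28289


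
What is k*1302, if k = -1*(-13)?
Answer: 16926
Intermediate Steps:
k = 13
k*1302 = 13*1302 = 16926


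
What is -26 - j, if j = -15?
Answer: -11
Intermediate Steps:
-26 - j = -26 - 1*(-15) = -26 + 15 = -11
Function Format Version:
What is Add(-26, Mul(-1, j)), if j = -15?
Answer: -11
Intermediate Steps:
Add(-26, Mul(-1, j)) = Add(-26, Mul(-1, -15)) = Add(-26, 15) = -11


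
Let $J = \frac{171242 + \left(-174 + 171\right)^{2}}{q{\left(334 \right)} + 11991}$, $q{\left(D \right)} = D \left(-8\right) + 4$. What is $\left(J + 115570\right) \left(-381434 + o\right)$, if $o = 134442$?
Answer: $- \frac{266166078124112}{9323} \approx -2.8549 \cdot 10^{10}$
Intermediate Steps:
$q{\left(D \right)} = 4 - 8 D$ ($q{\left(D \right)} = - 8 D + 4 = 4 - 8 D$)
$J = \frac{171251}{9323}$ ($J = \frac{171242 + \left(-174 + 171\right)^{2}}{\left(4 - 2672\right) + 11991} = \frac{171242 + \left(-3\right)^{2}}{\left(4 - 2672\right) + 11991} = \frac{171242 + 9}{-2668 + 11991} = \frac{171251}{9323} \approx 18.369$)
$\left(J + 115570\right) \left(-381434 + o\right) = \left(\frac{171251}{9323} + 115570\right) \left(-381434 + 134442\right) = \frac{1077630361}{9323} \left(-246992\right) = - \frac{266166078124112}{9323}$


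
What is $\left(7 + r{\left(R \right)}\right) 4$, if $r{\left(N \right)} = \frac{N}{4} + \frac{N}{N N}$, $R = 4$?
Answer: $33$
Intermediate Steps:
$r{\left(N \right)} = \frac{1}{N} + \frac{N}{4}$ ($r{\left(N \right)} = N \frac{1}{4} + \frac{N}{N^{2}} = \frac{N}{4} + \frac{N}{N^{2}} = \frac{N}{4} + \frac{1}{N} = \frac{1}{N} + \frac{N}{4}$)
$\left(7 + r{\left(R \right)}\right) 4 = \left(7 + \left(\frac{1}{4} + \frac{1}{4} \cdot 4\right)\right) 4 = \left(7 + \left(\frac{1}{4} + 1\right)\right) 4 = \left(7 + \frac{5}{4}\right) 4 = \frac{33}{4} \cdot 4 = 33$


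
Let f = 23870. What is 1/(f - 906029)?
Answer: -1/882159 ≈ -1.1336e-6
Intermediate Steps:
1/(f - 906029) = 1/(23870 - 906029) = 1/(-882159) = -1/882159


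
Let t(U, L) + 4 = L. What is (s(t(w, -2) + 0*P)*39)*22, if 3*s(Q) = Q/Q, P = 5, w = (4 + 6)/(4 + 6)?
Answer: 286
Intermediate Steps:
w = 1 (w = 10/10 = 10*(⅒) = 1)
t(U, L) = -4 + L
s(Q) = ⅓ (s(Q) = (Q/Q)/3 = (⅓)*1 = ⅓)
(s(t(w, -2) + 0*P)*39)*22 = ((⅓)*39)*22 = 13*22 = 286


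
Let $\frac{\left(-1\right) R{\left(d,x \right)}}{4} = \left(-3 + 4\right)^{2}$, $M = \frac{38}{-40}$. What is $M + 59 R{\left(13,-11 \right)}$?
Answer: $- \frac{4739}{20} \approx -236.95$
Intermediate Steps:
$M = - \frac{19}{20}$ ($M = 38 \left(- \frac{1}{40}\right) = - \frac{19}{20} \approx -0.95$)
$R{\left(d,x \right)} = -4$ ($R{\left(d,x \right)} = - 4 \left(-3 + 4\right)^{2} = - 4 \cdot 1^{2} = \left(-4\right) 1 = -4$)
$M + 59 R{\left(13,-11 \right)} = - \frac{19}{20} + 59 \left(-4\right) = - \frac{19}{20} - 236 = - \frac{4739}{20}$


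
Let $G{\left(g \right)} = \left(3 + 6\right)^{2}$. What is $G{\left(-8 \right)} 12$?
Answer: $972$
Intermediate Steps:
$G{\left(g \right)} = 81$ ($G{\left(g \right)} = 9^{2} = 81$)
$G{\left(-8 \right)} 12 = 81 \cdot 12 = 972$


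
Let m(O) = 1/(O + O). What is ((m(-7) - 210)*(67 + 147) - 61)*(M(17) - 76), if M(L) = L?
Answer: 18591726/7 ≈ 2.6560e+6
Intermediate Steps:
m(O) = 1/(2*O)
((m(-7) - 210)*(67 + 147) - 61)*(M(17) - 76) = (((½)/(-7) - 210)*(67 + 147) - 61)*(17 - 76) = (((½)*(-⅐) - 210)*214 - 61)*(-59) = ((-1/14 - 210)*214 - 61)*(-59) = (-2941/14*214 - 61)*(-59) = (-314687/7 - 61)*(-59) = -315114/7*(-59) = 18591726/7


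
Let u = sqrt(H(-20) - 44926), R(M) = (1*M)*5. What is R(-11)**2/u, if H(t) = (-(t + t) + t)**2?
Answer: -3025*I*sqrt(44526)/44526 ≈ -14.336*I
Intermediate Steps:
R(M) = 5*M (R(M) = M*5 = 5*M)
H(t) = t**2 (H(t) = (-2*t + t)**2 = (-t)**2 = t**2)
u = I*sqrt(44526) (u = sqrt((-20)**2 - 44926) = sqrt(400 - 44926) = sqrt(-44526) = I*sqrt(44526) ≈ 211.01*I)
R(-11)**2/u = (5*(-11))**2/((I*sqrt(44526))) = (-55)**2*(-I*sqrt(44526)/44526) = 3025*(-I*sqrt(44526)/44526) = -3025*I*sqrt(44526)/44526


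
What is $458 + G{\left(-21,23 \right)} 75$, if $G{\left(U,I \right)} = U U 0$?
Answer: $458$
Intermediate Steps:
$G{\left(U,I \right)} = 0$ ($G{\left(U,I \right)} = U^{2} \cdot 0 = 0$)
$458 + G{\left(-21,23 \right)} 75 = 458 + 0 \cdot 75 = 458 + 0 = 458$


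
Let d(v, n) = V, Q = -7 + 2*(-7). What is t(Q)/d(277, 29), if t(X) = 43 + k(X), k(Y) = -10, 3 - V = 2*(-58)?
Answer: 33/119 ≈ 0.27731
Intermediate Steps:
Q = -21 (Q = -7 - 14 = -21)
V = 119 (V = 3 - 2*(-58) = 3 - 1*(-116) = 3 + 116 = 119)
d(v, n) = 119
t(X) = 33 (t(X) = 43 - 10 = 33)
t(Q)/d(277, 29) = 33/119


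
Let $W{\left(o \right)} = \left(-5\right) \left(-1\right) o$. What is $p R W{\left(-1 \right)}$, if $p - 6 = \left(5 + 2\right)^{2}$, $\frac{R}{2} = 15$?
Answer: $-8250$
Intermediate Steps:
$R = 30$ ($R = 2 \cdot 15 = 30$)
$p = 55$ ($p = 6 + \left(5 + 2\right)^{2} = 6 + 7^{2} = 6 + 49 = 55$)
$W{\left(o \right)} = 5 o$
$p R W{\left(-1 \right)} = 55 \cdot 30 \cdot 5 \left(-1\right) = 1650 \left(-5\right) = -8250$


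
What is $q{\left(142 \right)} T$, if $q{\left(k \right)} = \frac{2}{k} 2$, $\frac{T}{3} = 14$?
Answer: $\frac{84}{71} \approx 1.1831$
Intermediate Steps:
$T = 42$ ($T = 3 \cdot 14 = 42$)
$q{\left(k \right)} = \frac{4}{k}$
$q{\left(142 \right)} T = \frac{4}{142} \cdot 42 = 4 \cdot \frac{1}{142} \cdot 42 = \frac{2}{71} \cdot 42 = \frac{84}{71}$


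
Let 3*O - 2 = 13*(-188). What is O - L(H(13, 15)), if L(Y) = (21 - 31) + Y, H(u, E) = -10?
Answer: -794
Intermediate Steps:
L(Y) = -10 + Y
O = -814 (O = ⅔ + (13*(-188))/3 = ⅔ + (⅓)*(-2444) = ⅔ - 2444/3 = -814)
O - L(H(13, 15)) = -814 - (-10 - 10) = -814 - 1*(-20) = -814 + 20 = -794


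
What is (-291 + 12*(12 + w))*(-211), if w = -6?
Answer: 46209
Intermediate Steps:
(-291 + 12*(12 + w))*(-211) = (-291 + 12*(12 - 6))*(-211) = (-291 + 12*6)*(-211) = (-291 + 72)*(-211) = -219*(-211) = 46209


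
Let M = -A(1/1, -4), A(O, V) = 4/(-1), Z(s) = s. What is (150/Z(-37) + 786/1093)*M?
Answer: -539472/40441 ≈ -13.340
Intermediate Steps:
A(O, V) = -4 (A(O, V) = 4*(-1) = -4)
M = 4 (M = -1*(-4) = 4)
(150/Z(-37) + 786/1093)*M = (150/(-37) + 786/1093)*4 = (150*(-1/37) + 786*(1/1093))*4 = (-150/37 + 786/1093)*4 = -134868/40441*4 = -539472/40441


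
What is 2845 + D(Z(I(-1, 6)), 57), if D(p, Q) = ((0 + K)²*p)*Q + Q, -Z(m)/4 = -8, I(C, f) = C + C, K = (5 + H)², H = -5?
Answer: 2902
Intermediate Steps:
K = 0 (K = (5 - 5)² = 0² = 0)
I(C, f) = 2*C
Z(m) = 32 (Z(m) = -4*(-8) = 32)
D(p, Q) = Q (D(p, Q) = ((0 + 0)²*p)*Q + Q = (0²*p)*Q + Q = (0*p)*Q + Q = 0*Q + Q = 0 + Q = Q)
2845 + D(Z(I(-1, 6)), 57) = 2845 + 57 = 2902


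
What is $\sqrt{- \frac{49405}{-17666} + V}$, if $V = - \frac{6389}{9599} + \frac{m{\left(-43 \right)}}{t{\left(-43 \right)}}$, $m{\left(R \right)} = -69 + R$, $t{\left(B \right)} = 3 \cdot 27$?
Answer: $\frac{\sqrt{14404855580240222}}{138743946} \approx 0.86505$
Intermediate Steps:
$t{\left(B \right)} = 81$
$V = - \frac{1592597}{777519}$ ($V = - \frac{6389}{9599} + \frac{-69 - 43}{81} = \left(-6389\right) \frac{1}{9599} - \frac{112}{81} = - \frac{6389}{9599} - \frac{112}{81} = - \frac{1592597}{777519} \approx -2.0483$)
$\sqrt{- \frac{49405}{-17666} + V} = \sqrt{- \frac{49405}{-17666} - \frac{1592597}{777519}} = \sqrt{\left(-49405\right) \left(- \frac{1}{17666}\right) - \frac{1592597}{777519}} = \sqrt{\frac{49405}{17666} - \frac{1592597}{777519}} = \sqrt{\frac{10278507593}{13735650654}} = \frac{\sqrt{14404855580240222}}{138743946}$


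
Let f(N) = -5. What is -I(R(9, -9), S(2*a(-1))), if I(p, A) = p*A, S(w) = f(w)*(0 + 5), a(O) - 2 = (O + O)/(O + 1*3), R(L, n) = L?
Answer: 225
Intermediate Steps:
a(O) = 2 + 2*O/(3 + O) (a(O) = 2 + (O + O)/(O + 1*3) = 2 + (2*O)/(O + 3) = 2 + (2*O)/(3 + O) = 2 + 2*O/(3 + O))
S(w) = -25 (S(w) = -5*(0 + 5) = -5*5 = -25)
I(p, A) = A*p
-I(R(9, -9), S(2*a(-1))) = -(-25)*9 = -1*(-225) = 225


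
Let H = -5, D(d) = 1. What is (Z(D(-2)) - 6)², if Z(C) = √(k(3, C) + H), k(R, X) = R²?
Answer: 16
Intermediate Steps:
Z(C) = 2 (Z(C) = √(3² - 5) = √(9 - 5) = √4 = 2)
(Z(D(-2)) - 6)² = (2 - 6)² = (-4)² = 16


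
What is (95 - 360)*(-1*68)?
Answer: 18020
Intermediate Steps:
(95 - 360)*(-1*68) = -265*(-68) = 18020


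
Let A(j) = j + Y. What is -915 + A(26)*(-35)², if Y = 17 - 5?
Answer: 45635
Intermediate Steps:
Y = 12
A(j) = 12 + j (A(j) = j + 12 = 12 + j)
-915 + A(26)*(-35)² = -915 + (12 + 26)*(-35)² = -915 + 38*1225 = -915 + 46550 = 45635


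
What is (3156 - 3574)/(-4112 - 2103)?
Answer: 38/565 ≈ 0.067257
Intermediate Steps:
(3156 - 3574)/(-4112 - 2103) = -418/(-6215) = -418*(-1/6215) = 38/565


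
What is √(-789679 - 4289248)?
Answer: I*√5078927 ≈ 2253.6*I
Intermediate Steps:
√(-789679 - 4289248) = √(-5078927) = I*√5078927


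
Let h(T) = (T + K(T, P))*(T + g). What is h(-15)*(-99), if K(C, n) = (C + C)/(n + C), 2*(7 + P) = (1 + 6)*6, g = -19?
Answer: 50490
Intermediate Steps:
P = 14 (P = -7 + ((1 + 6)*6)/2 = -7 + (7*6)/2 = -7 + (1/2)*42 = -7 + 21 = 14)
K(C, n) = 2*C/(C + n) (K(C, n) = (2*C)/(C + n) = 2*C/(C + n))
h(T) = (-19 + T)*(T + 2*T/(14 + T)) (h(T) = (T + 2*T/(T + 14))*(T - 19) = (T + 2*T/(14 + T))*(-19 + T) = (-19 + T)*(T + 2*T/(14 + T)))
h(-15)*(-99) = -15*(-304 + (-15)**2 - 3*(-15))/(14 - 15)*(-99) = -15*(-304 + 225 + 45)/(-1)*(-99) = -15*(-1)*(-34)*(-99) = -510*(-99) = 50490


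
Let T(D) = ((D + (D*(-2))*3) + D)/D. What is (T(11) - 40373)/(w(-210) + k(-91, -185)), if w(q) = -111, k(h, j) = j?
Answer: 40377/296 ≈ 136.41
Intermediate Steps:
T(D) = -4 (T(D) = ((D - 2*D*3) + D)/D = ((D - 6*D) + D)/D = (-5*D + D)/D = (-4*D)/D = -4)
(T(11) - 40373)/(w(-210) + k(-91, -185)) = (-4 - 40373)/(-111 - 185) = -40377/(-296) = -40377*(-1/296) = 40377/296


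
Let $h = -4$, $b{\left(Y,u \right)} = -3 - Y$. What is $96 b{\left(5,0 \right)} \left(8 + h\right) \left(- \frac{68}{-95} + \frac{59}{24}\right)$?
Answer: $- \frac{926336}{95} \approx -9750.9$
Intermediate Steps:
$96 b{\left(5,0 \right)} \left(8 + h\right) \left(- \frac{68}{-95} + \frac{59}{24}\right) = 96 \left(-3 - 5\right) \left(8 - 4\right) \left(- \frac{68}{-95} + \frac{59}{24}\right) = 96 \left(-3 - 5\right) 4 \left(\left(-68\right) \left(- \frac{1}{95}\right) + 59 \cdot \frac{1}{24}\right) = 96 \left(\left(-8\right) 4\right) \left(\frac{68}{95} + \frac{59}{24}\right) = 96 \left(-32\right) \frac{7237}{2280} = \left(-3072\right) \frac{7237}{2280} = - \frac{926336}{95}$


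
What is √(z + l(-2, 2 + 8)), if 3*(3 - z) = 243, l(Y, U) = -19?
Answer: I*√97 ≈ 9.8489*I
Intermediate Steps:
z = -78 (z = 3 - ⅓*243 = 3 - 81 = -78)
√(z + l(-2, 2 + 8)) = √(-78 - 19) = √(-97) = I*√97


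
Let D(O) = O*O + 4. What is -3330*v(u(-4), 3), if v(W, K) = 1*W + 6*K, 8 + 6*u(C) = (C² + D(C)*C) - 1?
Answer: -19425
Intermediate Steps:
D(O) = 4 + O² (D(O) = O² + 4 = 4 + O²)
u(C) = -3/2 + C²/6 + C*(4 + C²)/6 (u(C) = -4/3 + ((C² + (4 + C²)*C) - 1)/6 = -4/3 + ((C² + C*(4 + C²)) - 1)/6 = -4/3 + (-1 + C² + C*(4 + C²))/6 = -4/3 + (-⅙ + C²/6 + C*(4 + C²)/6) = -3/2 + C²/6 + C*(4 + C²)/6)
v(W, K) = W + 6*K
-3330*v(u(-4), 3) = -3330*((-3/2 + (⅙)*(-4)² + (⅙)*(-4)*(4 + (-4)²)) + 6*3) = -3330*((-3/2 + (⅙)*16 + (⅙)*(-4)*(4 + 16)) + 18) = -3330*((-3/2 + 8/3 + (⅙)*(-4)*20) + 18) = -3330*((-3/2 + 8/3 - 40/3) + 18) = -3330*(-73/6 + 18) = -3330*35/6 = -19425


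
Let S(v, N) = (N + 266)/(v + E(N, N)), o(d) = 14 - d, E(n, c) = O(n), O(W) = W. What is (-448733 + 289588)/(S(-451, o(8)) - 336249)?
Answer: 70819525/149631077 ≈ 0.47329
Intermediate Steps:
E(n, c) = n
S(v, N) = (266 + N)/(N + v) (S(v, N) = (N + 266)/(v + N) = (266 + N)/(N + v))
(-448733 + 289588)/(S(-451, o(8)) - 336249) = (-448733 + 289588)/((266 + (14 - 1*8))/((14 - 1*8) - 451) - 336249) = -159145/((266 + (14 - 8))/((14 - 8) - 451) - 336249) = -159145/((266 + 6)/(6 - 451) - 336249) = -159145/(272/(-445) - 336249) = -159145/(-1/445*272 - 336249) = -159145/(-272/445 - 336249) = -159145/(-149631077/445) = -159145*(-445/149631077) = 70819525/149631077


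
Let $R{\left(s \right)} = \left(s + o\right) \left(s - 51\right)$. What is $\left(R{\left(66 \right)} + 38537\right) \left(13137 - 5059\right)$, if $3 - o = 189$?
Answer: $296761486$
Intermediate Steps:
$o = -186$ ($o = 3 - 189 = -186$)
$R{\left(s \right)} = \left(-186 + s\right) \left(-51 + s\right)$ ($R{\left(s \right)} = \left(s - 186\right) \left(s - 51\right) = \left(-186 + s\right) \left(-51 + s\right)$)
$\left(R{\left(66 \right)} + 38537\right) \left(13137 - 5059\right) = \left(\left(9486 + 66^{2} - 15642\right) + 38537\right) \left(13137 - 5059\right) = \left(\left(9486 + 4356 - 15642\right) + 38537\right) 8078 = \left(-1800 + 38537\right) 8078 = 36737 \cdot 8078 = 296761486$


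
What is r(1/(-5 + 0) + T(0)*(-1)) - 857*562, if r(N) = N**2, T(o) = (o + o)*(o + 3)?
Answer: -12040849/25 ≈ -4.8163e+5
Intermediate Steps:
T(o) = 2*o*(3 + o) (T(o) = (2*o)*(3 + o) = 2*o*(3 + o))
r(1/(-5 + 0) + T(0)*(-1)) - 857*562 = (1/(-5 + 0) + (2*0*(3 + 0))*(-1))**2 - 857*562 = (1/(-5) + (2*0*3)*(-1))**2 - 481634 = (-1/5 + 0*(-1))**2 - 481634 = (-1/5 + 0)**2 - 481634 = (-1/5)**2 - 481634 = 1/25 - 481634 = -12040849/25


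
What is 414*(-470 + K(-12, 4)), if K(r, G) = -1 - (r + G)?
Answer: -191682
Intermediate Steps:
K(r, G) = -1 - G - r (K(r, G) = -1 - (G + r) = -1 + (-G - r) = -1 - G - r)
414*(-470 + K(-12, 4)) = 414*(-470 + (-1 - 1*4 - 1*(-12))) = 414*(-470 + (-1 - 4 + 12)) = 414*(-470 + 7) = 414*(-463) = -191682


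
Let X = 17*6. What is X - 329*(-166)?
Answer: 54716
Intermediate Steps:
X = 102
X - 329*(-166) = 102 - 329*(-166) = 102 + 54614 = 54716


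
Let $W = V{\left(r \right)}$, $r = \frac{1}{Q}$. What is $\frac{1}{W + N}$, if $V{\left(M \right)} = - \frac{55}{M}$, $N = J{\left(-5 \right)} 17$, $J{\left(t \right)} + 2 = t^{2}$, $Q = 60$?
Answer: $- \frac{1}{2909} \approx -0.00034376$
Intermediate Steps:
$J{\left(t \right)} = -2 + t^{2}$
$r = \frac{1}{60} \approx 0.016667$
$N = 391$ ($N = \left(-2 + \left(-5\right)^{2}\right) 17 = \left(-2 + 25\right) 17 = 23 \cdot 17 = 391$)
$W = -3300$ ($W = - 55 \frac{1}{\frac{1}{60}} = \left(-55\right) 60 = -3300$)
$\frac{1}{W + N} = \frac{1}{-3300 + 391} = \frac{1}{-2909} = - \frac{1}{2909}$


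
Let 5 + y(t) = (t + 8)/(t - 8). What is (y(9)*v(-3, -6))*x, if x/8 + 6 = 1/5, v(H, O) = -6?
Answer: 16704/5 ≈ 3340.8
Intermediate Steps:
y(t) = -5 + (8 + t)/(-8 + t) (y(t) = -5 + (t + 8)/(t - 8) = -5 + (8 + t)/(-8 + t))
x = -232/5 (x = -48 + 8/5 = -232/5 ≈ -46.400)
(y(9)*v(-3, -6))*x = ((4*(12 - 1*9)/(-8 + 9))*(-6))*(-232/5) = ((4*(12 - 9)/1)*(-6))*(-232/5) = ((4*1*3)*(-6))*(-232/5) = (12*(-6))*(-232/5) = -72*(-232/5) = 16704/5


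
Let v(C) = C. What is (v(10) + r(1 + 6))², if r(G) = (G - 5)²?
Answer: 196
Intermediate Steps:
r(G) = (-5 + G)²
(v(10) + r(1 + 6))² = (10 + (-5 + (1 + 6))²)² = (10 + (-5 + 7)²)² = (10 + 2²)² = (10 + 4)² = 14² = 196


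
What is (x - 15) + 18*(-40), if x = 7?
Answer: -728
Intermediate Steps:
(x - 15) + 18*(-40) = (7 - 15) + 18*(-40) = -8 - 720 = -728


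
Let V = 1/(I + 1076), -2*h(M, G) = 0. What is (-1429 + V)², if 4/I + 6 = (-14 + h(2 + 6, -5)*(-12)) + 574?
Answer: 181406900006994321/88836186916 ≈ 2.0420e+6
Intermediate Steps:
h(M, G) = 0 (h(M, G) = -½*0 = 0)
I = 2/277 (I = 4/(-6 + ((-14 + 0*(-12)) + 574)) = 4/(-6 + ((-14 + 0) + 574)) = 4/(-6 + (-14 + 574)) = 4/(-6 + 560) = 4/554 = 4*(1/554) = 2/277 ≈ 0.0072202)
V = 277/298054 (V = 1/(2/277 + 1076) = 1/(298054/277) = 277/298054 ≈ 0.00092936)
(-1429 + V)² = (-1429 + 277/298054)² = (-425918889/298054)² = 181406900006994321/88836186916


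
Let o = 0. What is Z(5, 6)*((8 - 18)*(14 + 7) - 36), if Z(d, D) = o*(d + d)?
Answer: 0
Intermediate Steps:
Z(d, D) = 0 (Z(d, D) = 0*(d + d) = 0*(2*d) = 0)
Z(5, 6)*((8 - 18)*(14 + 7) - 36) = 0*((8 - 18)*(14 + 7) - 36) = 0*(-10*21 - 36) = 0*(-210 - 36) = 0*(-246) = 0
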